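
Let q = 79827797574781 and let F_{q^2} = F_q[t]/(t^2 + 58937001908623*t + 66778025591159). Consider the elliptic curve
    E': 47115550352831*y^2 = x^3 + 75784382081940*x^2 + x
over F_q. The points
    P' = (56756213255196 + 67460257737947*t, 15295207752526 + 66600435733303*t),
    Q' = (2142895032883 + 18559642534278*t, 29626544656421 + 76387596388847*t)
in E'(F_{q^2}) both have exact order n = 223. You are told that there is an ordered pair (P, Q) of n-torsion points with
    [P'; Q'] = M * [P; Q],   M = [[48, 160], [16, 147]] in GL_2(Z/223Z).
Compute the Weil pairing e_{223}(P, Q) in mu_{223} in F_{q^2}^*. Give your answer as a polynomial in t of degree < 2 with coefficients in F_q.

34056825418251 + 20238387441816*t

Under M = [[48,160],[16,147]] in GL_2(Z/223), e_{223}(P',Q') = e_{223}(P,Q)^(48*147-160*16 mod 223).
det M = 48*147 - 160*16 = 4496 = 36 (mod 223); 36^{-1} = 31 (mod 223).
Undo Montgomery via alpha=72048441420182, beta=26579785981926: (a',b')=(0,9133393333984) over F_{79827797574781}.
Double-and-add over 11011111: 8-1 doublings, 7-1 additions; each step l_{T,T}/v_{2T} or l_{T,P'}/v at Q'+S for random S.
e_{223}(P',Q') = 74592763890285 + 76555900663596*t.
(74592763890285 + 76555900663596*t)^{31} mod (79827797574781,f) = 34056825418251 + 20238387441816*t.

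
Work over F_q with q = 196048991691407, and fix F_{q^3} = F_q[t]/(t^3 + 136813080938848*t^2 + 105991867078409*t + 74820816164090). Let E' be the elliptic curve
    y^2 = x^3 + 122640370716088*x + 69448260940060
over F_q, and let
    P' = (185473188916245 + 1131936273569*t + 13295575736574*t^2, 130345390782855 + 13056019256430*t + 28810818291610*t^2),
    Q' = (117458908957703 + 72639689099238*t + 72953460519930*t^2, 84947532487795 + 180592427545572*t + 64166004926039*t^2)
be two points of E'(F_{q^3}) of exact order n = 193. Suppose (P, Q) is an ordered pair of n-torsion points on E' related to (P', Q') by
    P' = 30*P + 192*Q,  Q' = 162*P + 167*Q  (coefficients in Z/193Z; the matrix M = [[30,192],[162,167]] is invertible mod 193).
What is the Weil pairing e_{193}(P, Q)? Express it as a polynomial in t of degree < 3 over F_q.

23519074473387 + 156302061824641*t + 48260451716802*t^2

Alternating bilinearity on E[193] (values in mu_{193} in F_{196048991691407^3}) gives e(P',Q') = e(P,Q)^det(M).
Inverting 154 mod 193: 94. Thus e_{193}(P,Q) = e(P',Q')^{94}.
8-bit Miller (11000001) on E'/F_{196048991691407} with a'=122640370716088, b'=69448260940060: accumulate tangent/chord ratios at Q'+S and P'+S'.
f_P(D_Q)/f_Q(D_P) = 104195220543495 + 7037233455421*t + 120703826264096*t^2.
Raise to 94: e(P,Q) = 23519074473387 + 156302061824641*t + 48260451716802*t^2 in mu_{193}.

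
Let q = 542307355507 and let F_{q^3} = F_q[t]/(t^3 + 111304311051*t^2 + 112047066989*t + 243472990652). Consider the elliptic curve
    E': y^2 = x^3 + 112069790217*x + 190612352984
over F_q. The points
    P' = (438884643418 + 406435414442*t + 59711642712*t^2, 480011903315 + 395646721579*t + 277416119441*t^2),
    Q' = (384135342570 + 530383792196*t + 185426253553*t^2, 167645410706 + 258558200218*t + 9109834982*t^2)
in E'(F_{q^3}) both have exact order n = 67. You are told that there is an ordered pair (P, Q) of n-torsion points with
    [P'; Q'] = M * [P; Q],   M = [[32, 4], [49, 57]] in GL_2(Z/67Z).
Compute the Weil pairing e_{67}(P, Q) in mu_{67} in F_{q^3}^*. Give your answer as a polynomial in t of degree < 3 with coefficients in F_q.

Alternating bilinearity on E[67] (values in mu_{67} in F_{542307355507^3}) gives e(P',Q') = e(P,Q)^det(M).
det(M) mod 67 = 20; its inverse in (Z/67)^* is 57 (check: 20*57 mod 67 = 1).
n = 67 = (1000011)_2 (7 bits, wt 3); accumulate f_{67,P'}(Q'+S)/f_{67,P'}(S) along the 6-step ladder.
So e_{67}(P',Q') = 468106259349 + 381068279105*t + 474104449720*t^2.
Hence e(P,Q) = 472452339021 + 90224889324*t + 398530176576*t^2 in F_{542307355507^3}^*.

472452339021 + 90224889324*t + 398530176576*t^2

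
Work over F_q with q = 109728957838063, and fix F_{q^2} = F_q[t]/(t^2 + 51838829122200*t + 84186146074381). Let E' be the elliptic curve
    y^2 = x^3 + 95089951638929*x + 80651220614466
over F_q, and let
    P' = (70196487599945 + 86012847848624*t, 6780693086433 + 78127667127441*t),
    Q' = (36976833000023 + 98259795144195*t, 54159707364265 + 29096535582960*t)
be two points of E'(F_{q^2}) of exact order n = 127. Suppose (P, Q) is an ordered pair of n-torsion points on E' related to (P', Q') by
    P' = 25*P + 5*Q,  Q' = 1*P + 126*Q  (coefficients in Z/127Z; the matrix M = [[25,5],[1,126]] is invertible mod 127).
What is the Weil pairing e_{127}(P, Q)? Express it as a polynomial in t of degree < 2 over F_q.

e_{127} is bilinear + alternating on E[127], so e_{127}(25*P + 5*Q, 1*P + 126*Q) = e_{127}(P,Q)^(25*126-5*1).
Inverting 97 mod 127: 55. Thus e_{127}(P,Q) = e(P',Q')^{55}.
7-bit Miller (1111111) on E'/F_{109728957838063} with a'=95089951638929, b'=80651220614466: accumulate tangent/chord ratios at Q'+S and P'+S'.
Result: e(P',Q') = 72604246248405 + 95014843693685*t.
(72604246248405 + 95014843693685*t)^{55} mod (109728957838063,f) = 54011746400287 + 2485621739190*t.

54011746400287 + 2485621739190*t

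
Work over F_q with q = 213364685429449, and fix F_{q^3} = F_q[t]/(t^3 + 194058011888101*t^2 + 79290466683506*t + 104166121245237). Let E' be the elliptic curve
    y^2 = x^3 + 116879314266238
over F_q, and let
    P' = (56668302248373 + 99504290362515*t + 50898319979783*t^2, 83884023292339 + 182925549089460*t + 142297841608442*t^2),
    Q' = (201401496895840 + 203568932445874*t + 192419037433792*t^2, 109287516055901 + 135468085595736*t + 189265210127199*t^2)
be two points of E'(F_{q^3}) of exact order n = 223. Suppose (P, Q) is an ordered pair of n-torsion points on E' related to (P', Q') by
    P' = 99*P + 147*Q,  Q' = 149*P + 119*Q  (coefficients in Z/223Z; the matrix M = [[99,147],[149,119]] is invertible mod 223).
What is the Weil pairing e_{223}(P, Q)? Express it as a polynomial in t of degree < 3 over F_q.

Under M = [[99,147],[149,119]] in GL_2(Z/223), e_{223}(P',Q') = e_{223}(P,Q)^(99*119-147*149 mod 223).
Inverting 136 mod 223: 41. Thus e_{223}(P,Q) = e(P',Q')^{41}.
Miller loop for e_{223} over F_{213364685429449^3}: bits of 223 = 11011111; 7 double steps + 6 add steps, l/v at each.
Miller gives e_{223}(P',Q') = 82895995190313 + 211272763497497*t + 69773189273095*t^2 in F_{213364685429449^3}.
Thus e_{223}(P,Q) = 77699778860171 + 3337561772419*t + 97872283701489*t^2.

77699778860171 + 3337561772419*t + 97872283701489*t^2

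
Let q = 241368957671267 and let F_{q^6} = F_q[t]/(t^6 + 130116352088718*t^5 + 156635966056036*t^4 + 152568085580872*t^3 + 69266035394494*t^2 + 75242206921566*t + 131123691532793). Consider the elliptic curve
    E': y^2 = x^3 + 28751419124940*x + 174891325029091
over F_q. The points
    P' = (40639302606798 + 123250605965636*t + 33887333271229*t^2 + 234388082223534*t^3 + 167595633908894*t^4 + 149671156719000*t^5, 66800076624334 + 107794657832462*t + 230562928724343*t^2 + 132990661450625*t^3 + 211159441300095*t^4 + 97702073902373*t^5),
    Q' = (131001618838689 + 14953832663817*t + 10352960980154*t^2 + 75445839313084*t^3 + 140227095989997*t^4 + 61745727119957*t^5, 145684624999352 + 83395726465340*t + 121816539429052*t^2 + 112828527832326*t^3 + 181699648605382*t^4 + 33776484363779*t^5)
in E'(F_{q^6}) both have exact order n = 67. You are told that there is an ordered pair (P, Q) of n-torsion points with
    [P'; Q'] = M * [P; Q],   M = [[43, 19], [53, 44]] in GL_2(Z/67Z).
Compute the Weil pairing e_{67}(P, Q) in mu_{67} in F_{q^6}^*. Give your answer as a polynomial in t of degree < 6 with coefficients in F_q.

Under M = [[43,19],[53,44]] in GL_2(Z/67), e_{67}(P',Q') = e_{67}(P,Q)^(43*44-19*53 mod 67).
Hence e(P,Q) = e(P',Q')^{24} where 24 = 14^{-1} mod 67.
Run Miller on y^2=x^3+28751419124940*x+174891325029091 over F_{241368957671267}: ladder 1000011 (7 bits); e = f_P(D_Q)/f_Q(D_P).
e_{67}(P',Q') = 53178065625052 + 93639267381559*t + 222621324942983*t^2 + 65979083763536*t^3 + 99271438362666*t^4 + 41690987018190*t^5.
(53178065625052 + 93639267381559*t + 222621324942983*t^2 + 65979083763536*t^3 + 99271438362666*t^4 + 41690987018190*t^5)^{24} mod (241368957671267,f) = 11895292814629 + 221632997432505*t + 36089015640197*t^2 + 192745269118997*t^3 + 173509574318397*t^4 + 230209022802958*t^5.

11895292814629 + 221632997432505*t + 36089015640197*t^2 + 192745269118997*t^3 + 173509574318397*t^4 + 230209022802958*t^5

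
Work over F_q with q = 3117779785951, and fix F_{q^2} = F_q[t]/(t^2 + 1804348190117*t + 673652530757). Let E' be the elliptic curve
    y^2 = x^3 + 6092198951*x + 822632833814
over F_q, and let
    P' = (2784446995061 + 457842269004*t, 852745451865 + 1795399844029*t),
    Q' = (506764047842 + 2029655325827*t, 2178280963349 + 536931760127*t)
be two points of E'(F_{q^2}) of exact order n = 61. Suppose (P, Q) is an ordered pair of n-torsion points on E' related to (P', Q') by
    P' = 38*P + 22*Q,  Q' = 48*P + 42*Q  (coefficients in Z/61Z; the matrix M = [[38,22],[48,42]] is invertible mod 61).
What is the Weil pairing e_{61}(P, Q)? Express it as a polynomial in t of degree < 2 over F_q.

The 61-Weil pairing on E[61] over F_{3117779785951} is alternating-bilinear: e_{61}(P',Q') = e_{61}(P,Q)^det(M).
det(M) mod 61 = 52; its inverse in (Z/61)^* is 27 (check: 52*27 mod 61 = 1).
Build f_{61,P'} and f_{61,Q'} via the 6-bit ladder of 61=111101_2; evaluate at shifted divisors; quotient in F_{3117779785951^2}.
Result: e(P',Q') = 2796427292577 + 815701585365*t.
Raise to 27: e(P,Q) = 1971216122492 + 2677370213039*t in mu_{61}.

1971216122492 + 2677370213039*t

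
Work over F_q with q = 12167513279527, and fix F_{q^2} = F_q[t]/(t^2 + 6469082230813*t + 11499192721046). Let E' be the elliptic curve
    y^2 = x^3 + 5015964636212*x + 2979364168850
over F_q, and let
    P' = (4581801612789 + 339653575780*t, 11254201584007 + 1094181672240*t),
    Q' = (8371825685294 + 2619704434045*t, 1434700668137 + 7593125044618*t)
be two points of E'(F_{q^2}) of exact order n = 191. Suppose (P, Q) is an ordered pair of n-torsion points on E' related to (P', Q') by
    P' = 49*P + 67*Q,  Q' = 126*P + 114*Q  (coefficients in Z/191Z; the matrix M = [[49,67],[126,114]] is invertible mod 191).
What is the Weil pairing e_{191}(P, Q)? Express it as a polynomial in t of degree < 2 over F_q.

4826848458830 + 2096166637365*t

The 191-Weil pairing on E[191] over F_{12167513279527} is alternating-bilinear: e_{191}(P',Q') = e_{191}(P,Q)^det(M).
49*114 - 67*126 = -2856; reduced mod 191: det = 9, inverse 85.
Run Miller on y^2=x^3+5015964636212*x+2979364168850 over F_{12167513279527}: ladder 10111111 (8 bits); e = f_P(D_Q)/f_Q(D_P).
The quotient is 473482949246 + 2896729739356*t.
Finally e_{191}(P,Q) = 4826848458830 + 2096166637365*t.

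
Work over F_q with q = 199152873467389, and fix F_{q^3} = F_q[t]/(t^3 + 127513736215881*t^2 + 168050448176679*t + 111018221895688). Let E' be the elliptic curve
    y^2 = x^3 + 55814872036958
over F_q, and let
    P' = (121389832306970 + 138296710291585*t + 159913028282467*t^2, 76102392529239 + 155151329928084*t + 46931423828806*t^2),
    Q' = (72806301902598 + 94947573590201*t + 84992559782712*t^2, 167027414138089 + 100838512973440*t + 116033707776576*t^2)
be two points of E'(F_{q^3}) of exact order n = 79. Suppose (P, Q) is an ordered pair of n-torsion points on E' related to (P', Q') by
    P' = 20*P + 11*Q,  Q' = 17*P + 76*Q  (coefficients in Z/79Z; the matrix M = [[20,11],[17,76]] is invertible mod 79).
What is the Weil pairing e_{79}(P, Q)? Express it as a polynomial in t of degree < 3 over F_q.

e_{79}(aP+bQ,cP+dQ) = e_{79}(P,Q)^(ad-bc); with (a,b,c,d)=(20,11,17,76) this gives the det-79 law.
Inverting 69 mod 79: 71. Thus e_{79}(P,Q) = e(P',Q')^{71}.
7-bit Miller (1001111) on E'/F_{199152873467389} with a'=0, b'=55814872036958: accumulate tangent/chord ratios at Q'+S and P'+S'.
e_{79}(P',Q') = 195726703489566 + 111550309154532*t + 179053327498349*t^2.
Finally e_{79}(P,Q) = 68877023022524 + 77815158431979*t + 32543703844051*t^2.

68877023022524 + 77815158431979*t + 32543703844051*t^2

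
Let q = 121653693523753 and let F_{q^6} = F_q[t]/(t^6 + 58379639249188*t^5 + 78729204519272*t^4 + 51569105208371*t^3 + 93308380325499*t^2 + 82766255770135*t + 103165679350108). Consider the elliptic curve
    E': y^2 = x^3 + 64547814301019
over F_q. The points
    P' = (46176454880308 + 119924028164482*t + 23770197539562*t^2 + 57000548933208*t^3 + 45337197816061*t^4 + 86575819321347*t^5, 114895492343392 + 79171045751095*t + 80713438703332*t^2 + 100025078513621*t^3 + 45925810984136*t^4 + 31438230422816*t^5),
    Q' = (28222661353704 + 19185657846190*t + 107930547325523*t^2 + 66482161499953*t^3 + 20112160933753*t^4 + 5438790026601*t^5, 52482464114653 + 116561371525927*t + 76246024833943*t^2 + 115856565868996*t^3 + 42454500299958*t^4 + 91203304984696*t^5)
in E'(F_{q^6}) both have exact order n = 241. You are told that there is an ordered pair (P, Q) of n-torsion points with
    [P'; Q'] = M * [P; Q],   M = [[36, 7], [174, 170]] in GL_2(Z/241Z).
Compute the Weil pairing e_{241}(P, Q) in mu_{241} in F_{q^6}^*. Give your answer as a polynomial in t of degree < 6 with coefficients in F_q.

111902219528279 + 57830630530064*t + 20161423833750*t^2 + 39283591275717*t^3 + 108678786102116*t^4 + 48664903243649*t^5

Since e_{241}(P,P)=e_{241}(Q,Q)=1 and e_{241}(Q,P)=e_{241}(P,Q)^{-1}, expanding e_{241}(36*P + 7*Q,174*P + 170*Q) leaves e(P,Q)^det(M).
Inverting 82 mod 241: 97. Thus e_{241}(P,Q) = e(P',Q')^{97}.
Double-and-add over 11110001: 8-1 doublings, 5-1 additions; each step l_{T,T}/v_{2T} or l_{T,P'}/v at Q'+S for random S.
The quotient is 6006663791024 + 20083821630816*t + 73090609223719*t^2 + 115339409536608*t^3 + 57937330069881*t^4 + 94841648422543*t^5.
(6006663791024 + 20083821630816*t + 73090609223719*t^2 + 115339409536608*t^3 + 57937330069881*t^4 + 94841648422543*t^5)^{97} mod (121653693523753,f) = 111902219528279 + 57830630530064*t + 20161423833750*t^2 + 39283591275717*t^3 + 108678786102116*t^4 + 48664903243649*t^5.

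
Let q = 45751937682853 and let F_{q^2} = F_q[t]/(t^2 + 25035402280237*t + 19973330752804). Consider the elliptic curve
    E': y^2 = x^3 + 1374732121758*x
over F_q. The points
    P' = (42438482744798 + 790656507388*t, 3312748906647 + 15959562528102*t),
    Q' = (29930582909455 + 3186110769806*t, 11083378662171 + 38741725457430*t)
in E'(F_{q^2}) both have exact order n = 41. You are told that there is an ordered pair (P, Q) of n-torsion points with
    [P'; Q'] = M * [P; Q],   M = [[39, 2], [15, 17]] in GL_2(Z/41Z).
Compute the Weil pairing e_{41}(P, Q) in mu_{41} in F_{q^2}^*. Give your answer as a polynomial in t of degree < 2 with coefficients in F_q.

25005359954797 + 38135998510791*t

Alternating bilinearity on E[41] (values in mu_{41} in F_{45751937682853^2}) gives e(P',Q') = e(P,Q)^det(M).
det M = 39*17 - 2*15 = 633 = 18 (mod 41); 18^{-1} = 16 (mod 41).
Double-and-add over 101001: 6-1 doublings, 3-1 additions; each step l_{T,T}/v_{2T} or l_{T,P'}/v at Q'+S for random S.
f_P(D_Q)/f_Q(D_P) = 44701478271901 + 32210267445912*t.
Finally e_{41}(P,Q) = 25005359954797 + 38135998510791*t.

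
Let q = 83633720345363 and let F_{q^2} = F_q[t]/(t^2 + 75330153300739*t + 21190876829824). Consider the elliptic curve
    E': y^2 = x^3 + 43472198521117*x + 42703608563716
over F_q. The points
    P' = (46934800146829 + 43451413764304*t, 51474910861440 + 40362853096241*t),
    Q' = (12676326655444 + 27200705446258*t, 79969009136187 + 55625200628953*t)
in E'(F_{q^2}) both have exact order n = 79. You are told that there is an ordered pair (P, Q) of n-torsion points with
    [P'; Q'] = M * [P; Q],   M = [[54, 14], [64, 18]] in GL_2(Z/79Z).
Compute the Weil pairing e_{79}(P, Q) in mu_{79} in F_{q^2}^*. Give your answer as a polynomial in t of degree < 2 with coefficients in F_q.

Under M = [[54,14],[64,18]] in GL_2(Z/79), e_{79}(P',Q') = e_{79}(P,Q)^(54*18-14*64 mod 79).
So e_{79}(P,Q) = e_{79}(P',Q')^{26}, since 76*26 = 1 mod 79.
Run Miller on y^2=x^3+43472198521117*x+42703608563716 over F_{83633720345363}: ladder 1001111 (7 bits); e = f_P(D_Q)/f_Q(D_P).
The quotient is 37208038478268 + 9040163046234*t.
(37208038478268 + 9040163046234*t)^{26} mod (83633720345363,f) = 42915844428048 + 60833351403491*t.

42915844428048 + 60833351403491*t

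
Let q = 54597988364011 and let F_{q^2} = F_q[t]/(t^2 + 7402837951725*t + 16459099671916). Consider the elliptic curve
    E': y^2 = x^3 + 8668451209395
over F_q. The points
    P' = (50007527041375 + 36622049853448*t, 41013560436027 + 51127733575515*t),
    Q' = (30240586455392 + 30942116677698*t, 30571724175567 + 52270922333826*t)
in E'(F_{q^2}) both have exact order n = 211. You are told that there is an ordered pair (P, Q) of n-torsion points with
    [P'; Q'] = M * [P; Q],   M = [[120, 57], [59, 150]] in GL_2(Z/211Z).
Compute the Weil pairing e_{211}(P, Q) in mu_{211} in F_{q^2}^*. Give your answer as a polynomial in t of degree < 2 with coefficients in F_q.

Alternating bilinearity on E[211] (values in mu_{211} in F_{54597988364011^2}) gives e(P',Q') = e(P,Q)^det(M).
So e_{211}(P,Q) = e_{211}(P',Q')^{46}, since 78*46 = 1 mod 211.
Build f_{211,P'} and f_{211,Q'} via the 8-bit ladder of 211=11010011_2; evaluate at shifted divisors; quotient in F_{54597988364011^2}.
So e_{211}(P',Q') = 3625196780753 + 33718664513340*t.
Thus e_{211}(P,Q) = 36739268888715 + 13140469763342*t.

36739268888715 + 13140469763342*t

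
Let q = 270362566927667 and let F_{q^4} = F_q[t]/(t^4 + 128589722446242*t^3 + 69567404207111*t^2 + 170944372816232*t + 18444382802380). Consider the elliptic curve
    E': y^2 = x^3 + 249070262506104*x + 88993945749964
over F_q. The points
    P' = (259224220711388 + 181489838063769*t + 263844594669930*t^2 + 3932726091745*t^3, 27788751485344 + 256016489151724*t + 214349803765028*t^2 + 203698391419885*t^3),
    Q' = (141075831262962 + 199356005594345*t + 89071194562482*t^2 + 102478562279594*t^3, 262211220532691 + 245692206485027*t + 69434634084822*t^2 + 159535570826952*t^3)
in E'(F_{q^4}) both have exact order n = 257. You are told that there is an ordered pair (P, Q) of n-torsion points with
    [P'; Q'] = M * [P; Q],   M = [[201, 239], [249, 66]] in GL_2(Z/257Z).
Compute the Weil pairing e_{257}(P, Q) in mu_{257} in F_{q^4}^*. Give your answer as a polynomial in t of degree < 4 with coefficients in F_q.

189815197599354 + 174747807197119*t + 200944456484887*t^2 + 72952370639031*t^3

The 257-Weil pairing on E[257] over F_{270362566927667} is alternating-bilinear: e_{257}(P',Q') = e_{257}(P,Q)^det(M).
201*66 - 239*249 = -46245; reduced mod 257: det = 15, inverse 120.
n = 257 = (100000001)_2 (9 bits, wt 2); accumulate f_{257,P'}(Q'+S)/f_{257,P'}(S) along the 8-step ladder.
Result: e(P',Q') = 96340538886828 + 15415279165874*t + 49871408979243*t^2 + 70932914562515*t^3.
Raise to 120: e(P,Q) = 189815197599354 + 174747807197119*t + 200944456484887*t^2 + 72952370639031*t^3 in mu_{257}.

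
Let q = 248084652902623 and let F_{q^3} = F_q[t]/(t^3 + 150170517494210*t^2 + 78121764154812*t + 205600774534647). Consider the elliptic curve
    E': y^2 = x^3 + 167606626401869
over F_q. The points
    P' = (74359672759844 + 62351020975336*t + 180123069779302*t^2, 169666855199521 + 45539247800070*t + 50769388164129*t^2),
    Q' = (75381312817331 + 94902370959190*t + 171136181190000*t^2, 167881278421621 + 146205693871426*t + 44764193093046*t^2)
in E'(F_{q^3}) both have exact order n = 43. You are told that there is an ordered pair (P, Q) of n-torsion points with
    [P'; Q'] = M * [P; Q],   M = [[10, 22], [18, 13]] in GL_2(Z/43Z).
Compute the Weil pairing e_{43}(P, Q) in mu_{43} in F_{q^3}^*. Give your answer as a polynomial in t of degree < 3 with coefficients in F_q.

183104830958041 + 246499536118251*t + 217494712140719*t^2

Under M = [[10,22],[18,13]] in GL_2(Z/43), e_{43}(P',Q') = e_{43}(P,Q)^(10*13-22*18 mod 43).
Inverting 35 mod 43: 16. Thus e_{43}(P,Q) = e(P',Q')^{16}.
6-bit Miller (101011) on E'/F_{248084652902623} with a'=0, b'=167606626401869: accumulate tangent/chord ratios at Q'+S and P'+S'.
e_{43}(P',Q') = 133630075402047 + 221315164075073*t + 112528747120045*t^2.
e_{43}(P,Q) = (133630075402047 + 221315164075073*t + 112528747120045*t^2)^{16} = 183104830958041 + 246499536118251*t + 217494712140719*t^2.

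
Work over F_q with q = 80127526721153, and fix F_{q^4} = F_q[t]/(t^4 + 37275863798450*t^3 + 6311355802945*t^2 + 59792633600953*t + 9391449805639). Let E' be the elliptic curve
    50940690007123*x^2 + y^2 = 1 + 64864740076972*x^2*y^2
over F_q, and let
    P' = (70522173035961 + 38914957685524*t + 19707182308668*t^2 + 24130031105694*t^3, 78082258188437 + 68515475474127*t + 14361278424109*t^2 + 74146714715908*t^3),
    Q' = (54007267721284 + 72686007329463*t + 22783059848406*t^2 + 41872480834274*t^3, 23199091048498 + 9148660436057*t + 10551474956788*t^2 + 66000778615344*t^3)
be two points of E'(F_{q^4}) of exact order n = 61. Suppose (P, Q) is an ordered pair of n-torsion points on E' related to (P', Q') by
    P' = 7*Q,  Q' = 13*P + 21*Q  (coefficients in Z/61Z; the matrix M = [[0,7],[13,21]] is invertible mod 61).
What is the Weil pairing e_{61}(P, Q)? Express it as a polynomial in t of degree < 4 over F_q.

e_{61} is bilinear + alternating on E[61], so e_{61}(7*Q, 13*P + 21*Q) = e_{61}(P,Q)^(0*21-7*13).
Inverting 31 mod 61: 2. Thus e_{61}(P,Q) = e(P',Q')^{2}.
Map (x,y)_Ed via u=(1+y)/(1-y), v=(1+y)/((1-y)x) to Montgomery A=66564025715579,B=583129692493; then to (a',b')=(17461678921391,58706815194612).
Build f_{61,P'} and f_{61,Q'} via the 6-bit ladder of 61=111101_2; evaluate at shifted divisors; quotient in F_{80127526721153^4}.
Miller gives e_{61}(P',Q') = 77907726643054 + 58119987976188*t + 21730840076275*t^2 + 76578712281200*t^3 in F_{80127526721153^4}.
Thus e_{61}(P,Q) = 59175623604533 + 11840911460956*t + 47570597357030*t^2 + 28282718570801*t^3.

59175623604533 + 11840911460956*t + 47570597357030*t^2 + 28282718570801*t^3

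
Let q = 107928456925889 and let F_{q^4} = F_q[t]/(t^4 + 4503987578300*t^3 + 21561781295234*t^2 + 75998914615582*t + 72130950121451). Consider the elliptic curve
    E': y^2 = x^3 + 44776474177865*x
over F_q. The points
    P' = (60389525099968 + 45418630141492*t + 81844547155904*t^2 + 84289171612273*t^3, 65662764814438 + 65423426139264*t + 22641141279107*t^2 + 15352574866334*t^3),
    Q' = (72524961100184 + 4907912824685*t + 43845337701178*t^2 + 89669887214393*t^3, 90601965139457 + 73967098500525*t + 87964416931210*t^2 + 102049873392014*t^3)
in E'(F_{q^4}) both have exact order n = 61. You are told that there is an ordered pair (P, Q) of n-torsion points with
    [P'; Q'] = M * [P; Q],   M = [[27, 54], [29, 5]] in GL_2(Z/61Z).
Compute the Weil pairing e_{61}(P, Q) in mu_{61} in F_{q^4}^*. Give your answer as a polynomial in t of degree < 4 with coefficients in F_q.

The 61-Weil pairing on E[61] over F_{107928456925889} is alternating-bilinear: e_{61}(P',Q') = e_{61}(P,Q)^det(M).
Inverting 33 mod 61: 37. Thus e_{61}(P,Q) = e(P',Q')^{37}.
Double-and-add over 111101: 6-1 doublings, 5-1 additions; each step l_{T,T}/v_{2T} or l_{T,P'}/v at Q'+S for random S.
Result: e(P',Q') = 69763038906412 + 28807365232430*t + 15050975811283*t^2 + 77998566649329*t^3.
Finally e_{61}(P,Q) = 25257763778827 + 33896555910638*t + 60890177186936*t^2 + 61023034866372*t^3.

25257763778827 + 33896555910638*t + 60890177186936*t^2 + 61023034866372*t^3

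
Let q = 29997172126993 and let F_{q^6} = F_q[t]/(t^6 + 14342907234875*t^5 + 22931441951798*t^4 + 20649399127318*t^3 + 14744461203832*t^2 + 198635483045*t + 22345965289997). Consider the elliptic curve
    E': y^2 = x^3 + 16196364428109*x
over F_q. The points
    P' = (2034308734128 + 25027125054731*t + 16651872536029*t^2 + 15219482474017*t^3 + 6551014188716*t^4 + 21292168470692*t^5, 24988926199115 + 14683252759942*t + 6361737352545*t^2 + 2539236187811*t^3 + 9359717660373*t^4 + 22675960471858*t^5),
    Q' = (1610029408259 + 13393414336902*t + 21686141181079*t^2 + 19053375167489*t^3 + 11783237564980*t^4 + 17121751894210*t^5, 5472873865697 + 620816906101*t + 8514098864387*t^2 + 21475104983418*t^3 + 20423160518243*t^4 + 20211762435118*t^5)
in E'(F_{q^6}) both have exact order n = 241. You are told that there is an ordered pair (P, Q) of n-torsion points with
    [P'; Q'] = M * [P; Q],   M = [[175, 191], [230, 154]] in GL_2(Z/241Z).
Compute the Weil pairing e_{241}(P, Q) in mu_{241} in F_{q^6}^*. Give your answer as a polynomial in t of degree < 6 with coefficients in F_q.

Under M = [[175,191],[230,154]] in GL_2(Z/241), e_{241}(P',Q') = e_{241}(P,Q)^(175*154-191*230 mod 241).
det(M) mod 241 = 131; its inverse in (Z/241)^* is 46 (check: 131*46 mod 241 = 1).
Miller loop for e_{241} over F_{29997172126993^6}: bits of 241 = 11110001; 7 double steps + 4 add steps, l/v at each.
So e_{241}(P',Q') = 24507423566881 + 10146780210326*t + 1207796537877*t^2 + 9611390169924*t^3 + 19432053400070*t^4 + 9088960125817*t^5.
Raise to 46: e(P,Q) = 9246862333617 + 26033214799298*t + 12124702825040*t^2 + 18196138832508*t^3 + 20935713073599*t^4 + 18526718098351*t^5 in mu_{241}.

9246862333617 + 26033214799298*t + 12124702825040*t^2 + 18196138832508*t^3 + 20935713073599*t^4 + 18526718098351*t^5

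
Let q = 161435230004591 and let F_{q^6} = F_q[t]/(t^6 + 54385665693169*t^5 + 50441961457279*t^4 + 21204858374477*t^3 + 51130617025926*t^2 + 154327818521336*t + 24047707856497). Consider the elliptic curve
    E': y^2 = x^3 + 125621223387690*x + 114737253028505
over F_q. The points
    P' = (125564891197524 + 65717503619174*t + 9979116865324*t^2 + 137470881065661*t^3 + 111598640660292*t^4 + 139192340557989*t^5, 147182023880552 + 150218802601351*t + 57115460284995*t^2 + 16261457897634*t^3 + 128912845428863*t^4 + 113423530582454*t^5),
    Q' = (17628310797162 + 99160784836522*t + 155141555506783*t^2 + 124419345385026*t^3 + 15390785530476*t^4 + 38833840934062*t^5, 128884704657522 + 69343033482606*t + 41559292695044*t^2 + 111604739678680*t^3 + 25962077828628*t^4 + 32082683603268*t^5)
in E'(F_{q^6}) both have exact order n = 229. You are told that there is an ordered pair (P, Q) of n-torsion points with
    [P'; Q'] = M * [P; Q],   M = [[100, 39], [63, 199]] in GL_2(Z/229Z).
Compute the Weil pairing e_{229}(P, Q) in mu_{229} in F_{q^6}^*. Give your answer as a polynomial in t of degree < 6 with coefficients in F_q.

64682103288564 + 117695917827615*t + 142534700934976*t^2 + 73192440319684*t^3 + 140585121351123*t^4 + 12591034537560*t^5

The 229-Weil pairing on E[229] over F_{161435230004591} is alternating-bilinear: e_{229}(P',Q') = e_{229}(P,Q)^det(M).
Hence e(P,Q) = e(P',Q')^{47} where 47 = 39^{-1} mod 229.
8-bit Miller (11100101) on E'/F_{161435230004591} with a'=125621223387690, b'=114737253028505: accumulate tangent/chord ratios at Q'+S and P'+S'.
Miller gives e_{229}(P',Q') = 139364717711867 + 6411300091281*t + 63606474790263*t^2 + 121804925837903*t^3 + 139371049955782*t^4 + 48531669537935*t^5 in F_{161435230004591^6}.
Raise to 47: e(P,Q) = 64682103288564 + 117695917827615*t + 142534700934976*t^2 + 73192440319684*t^3 + 140585121351123*t^4 + 12591034537560*t^5 in mu_{229}.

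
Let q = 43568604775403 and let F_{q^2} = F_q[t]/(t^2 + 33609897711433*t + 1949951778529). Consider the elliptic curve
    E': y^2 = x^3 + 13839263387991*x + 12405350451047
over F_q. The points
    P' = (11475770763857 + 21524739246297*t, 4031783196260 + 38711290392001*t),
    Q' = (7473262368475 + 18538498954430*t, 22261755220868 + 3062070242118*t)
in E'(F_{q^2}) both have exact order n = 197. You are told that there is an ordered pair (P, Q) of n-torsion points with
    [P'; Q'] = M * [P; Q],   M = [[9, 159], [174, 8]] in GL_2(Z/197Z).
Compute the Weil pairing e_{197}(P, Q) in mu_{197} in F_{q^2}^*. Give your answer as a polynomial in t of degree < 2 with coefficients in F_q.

e_{197} is bilinear + alternating on E[197], so e_{197}(9*P + 159*Q, 174*P + 8*Q) = e_{197}(P,Q)^(9*8-159*174).
So e_{197}(P,Q) = e_{197}(P',Q')^{14}, since 183*14 = 1 mod 197.
8-bit Miller (11000101) on E'/F_{43568604775403} with a'=13839263387991, b'=12405350451047: accumulate tangent/chord ratios at Q'+S and P'+S'.
So e_{197}(P',Q') = 41616081991421 + 35813807753567*t.
Raise to 14: e(P,Q) = 31673401431975 + 34417811506930*t in mu_{197}.

31673401431975 + 34417811506930*t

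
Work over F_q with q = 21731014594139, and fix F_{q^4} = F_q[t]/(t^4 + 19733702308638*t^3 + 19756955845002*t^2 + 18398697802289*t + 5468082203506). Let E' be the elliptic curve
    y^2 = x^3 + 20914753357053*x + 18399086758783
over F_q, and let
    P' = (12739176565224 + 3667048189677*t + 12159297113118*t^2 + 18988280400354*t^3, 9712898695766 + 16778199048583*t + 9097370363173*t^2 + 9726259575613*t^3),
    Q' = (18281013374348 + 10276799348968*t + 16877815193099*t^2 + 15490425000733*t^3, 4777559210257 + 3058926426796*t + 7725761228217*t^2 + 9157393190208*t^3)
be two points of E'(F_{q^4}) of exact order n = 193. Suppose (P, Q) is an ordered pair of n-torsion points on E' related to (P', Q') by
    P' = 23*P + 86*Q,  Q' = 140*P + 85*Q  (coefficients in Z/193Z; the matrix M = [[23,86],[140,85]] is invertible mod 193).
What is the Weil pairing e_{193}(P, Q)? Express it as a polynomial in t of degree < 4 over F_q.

Since e_{193}(P,P)=e_{193}(Q,Q)=1 and e_{193}(Q,P)=e_{193}(P,Q)^{-1}, expanding e_{193}(23*P + 86*Q,140*P + 85*Q) leaves e(P,Q)^det(M).
det(M) mod 193 = 144; its inverse in (Z/193)^* is 63 (check: 144*63 mod 193 = 1).
8-bit Miller (11000001) on E'/F_{21731014594139} with a'=20914753357053, b'=18399086758783: accumulate tangent/chord ratios at Q'+S and P'+S'.
f_P(D_Q)/f_Q(D_P) = 21557554804304 + 16631755544352*t + 3633116860773*t^2 + 19137651606610*t^3.
Raise to 63: e(P,Q) = 4560369221771 + 12738169721700*t + 14324831103001*t^2 + 14498781995159*t^3 in mu_{193}.

4560369221771 + 12738169721700*t + 14324831103001*t^2 + 14498781995159*t^3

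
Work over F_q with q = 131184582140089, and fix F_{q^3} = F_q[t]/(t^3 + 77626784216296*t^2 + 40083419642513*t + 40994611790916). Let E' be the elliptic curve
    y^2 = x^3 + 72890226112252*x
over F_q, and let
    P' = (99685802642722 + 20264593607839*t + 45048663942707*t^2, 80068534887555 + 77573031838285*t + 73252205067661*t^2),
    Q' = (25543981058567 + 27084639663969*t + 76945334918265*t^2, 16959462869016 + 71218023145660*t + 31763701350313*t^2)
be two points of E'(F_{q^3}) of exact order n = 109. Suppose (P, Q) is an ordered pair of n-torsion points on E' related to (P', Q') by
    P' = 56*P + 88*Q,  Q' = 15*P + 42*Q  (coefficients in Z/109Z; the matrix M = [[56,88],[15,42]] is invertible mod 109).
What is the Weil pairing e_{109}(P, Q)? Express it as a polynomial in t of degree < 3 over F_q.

116096534160973 + 105056958241749*t + 34764074915941*t^2

e_{109}(aP+bQ,cP+dQ) = e_{109}(P,Q)^(ad-bc); with (a,b,c,d)=(56,88,15,42) this gives the det-109 law.
So e_{109}(P,Q) = e_{109}(P',Q')^{62}, since 51*62 = 1 mod 109.
Run Miller on y^2=x^3+72890226112252*x over F_{131184582140089}: ladder 1101101 (7 bits); e = f_P(D_Q)/f_Q(D_P).
So e_{109}(P',Q') = 130380252012476 + 122466111310644*t + 8639985932613*t^2.
Finally e_{109}(P,Q) = 116096534160973 + 105056958241749*t + 34764074915941*t^2.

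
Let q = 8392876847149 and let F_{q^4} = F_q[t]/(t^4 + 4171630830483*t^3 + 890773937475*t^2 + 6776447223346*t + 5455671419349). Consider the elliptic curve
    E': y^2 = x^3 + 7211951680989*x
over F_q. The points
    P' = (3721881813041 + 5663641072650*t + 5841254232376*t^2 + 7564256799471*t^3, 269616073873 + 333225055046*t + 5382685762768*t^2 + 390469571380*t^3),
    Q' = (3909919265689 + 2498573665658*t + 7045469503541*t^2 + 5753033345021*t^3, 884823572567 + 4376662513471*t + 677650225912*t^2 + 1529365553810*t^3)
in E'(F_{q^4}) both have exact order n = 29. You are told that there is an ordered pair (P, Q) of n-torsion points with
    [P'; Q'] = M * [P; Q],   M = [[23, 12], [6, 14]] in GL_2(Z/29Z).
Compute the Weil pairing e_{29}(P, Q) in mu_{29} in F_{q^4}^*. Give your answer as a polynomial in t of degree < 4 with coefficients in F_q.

The 29-Weil pairing on E[29] over F_{8392876847149} is alternating-bilinear: e_{29}(P',Q') = e_{29}(P,Q)^det(M).
det M = 23*14 - 12*6 = 250 = 18 (mod 29); 18^{-1} = 21 (mod 29).
Double-and-add over 11101: 5-1 doublings, 4-1 additions; each step l_{T,T}/v_{2T} or l_{T,P'}/v at Q'+S for random S.
e_{29}(P',Q') = 7847480690044 + 369255212488*t + 1208250405335*t^2 + 3757038885382*t^3.
Hence e(P,Q) = 4950753662238 + 2822558451021*t + 4906444101558*t^2 + 2066449900470*t^3 in F_{8392876847149^4}^*.

4950753662238 + 2822558451021*t + 4906444101558*t^2 + 2066449900470*t^3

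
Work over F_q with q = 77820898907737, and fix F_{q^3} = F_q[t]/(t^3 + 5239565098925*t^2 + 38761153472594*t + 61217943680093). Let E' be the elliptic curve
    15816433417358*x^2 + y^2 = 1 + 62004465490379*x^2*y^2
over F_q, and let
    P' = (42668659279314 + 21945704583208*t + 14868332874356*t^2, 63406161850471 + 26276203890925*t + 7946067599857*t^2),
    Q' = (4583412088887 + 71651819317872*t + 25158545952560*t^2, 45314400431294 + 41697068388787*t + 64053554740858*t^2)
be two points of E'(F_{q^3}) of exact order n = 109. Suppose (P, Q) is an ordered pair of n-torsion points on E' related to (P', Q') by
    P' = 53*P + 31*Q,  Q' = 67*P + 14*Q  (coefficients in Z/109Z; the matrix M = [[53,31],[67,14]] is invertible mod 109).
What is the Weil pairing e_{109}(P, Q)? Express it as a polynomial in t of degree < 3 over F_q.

The 109-Weil pairing on E[109] over F_{77820898907737} is alternating-bilinear: e_{109}(P',Q') = e_{109}(P,Q)^det(M).
53*14 - 31*67 = -1335; reduced mod 109: det = 82, inverse 4.
Edwards a_E,d_E -> Montgomery A=0,B=12611151897807 -> Weierstrass 3369152462290,0 via alpha=0,beta=7908216708679.
Build f_{109,P'} and f_{109,Q'} via the 7-bit ladder of 109=1101101_2; evaluate at shifted divisors; quotient in F_{77820898907737^3}.
The quotient is 71436286114034 + 67756315058063*t + 57493769575875*t^2.
Thus e_{109}(P,Q) = 12169317339074 + 13155197482101*t + 25343281910011*t^2.

12169317339074 + 13155197482101*t + 25343281910011*t^2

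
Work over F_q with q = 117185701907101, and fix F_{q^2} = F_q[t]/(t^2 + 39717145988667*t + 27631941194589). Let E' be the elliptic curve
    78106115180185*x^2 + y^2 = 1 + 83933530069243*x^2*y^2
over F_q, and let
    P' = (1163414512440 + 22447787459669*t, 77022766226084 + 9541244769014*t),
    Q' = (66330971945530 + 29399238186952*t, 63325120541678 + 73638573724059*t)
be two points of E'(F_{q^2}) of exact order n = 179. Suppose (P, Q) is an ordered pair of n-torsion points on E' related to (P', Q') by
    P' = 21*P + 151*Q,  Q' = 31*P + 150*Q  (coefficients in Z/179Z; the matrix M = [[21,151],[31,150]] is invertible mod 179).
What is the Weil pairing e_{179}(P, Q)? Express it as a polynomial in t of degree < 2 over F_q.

e_{179} is bilinear + alternating on E[179], so e_{179}(21*P + 151*Q, 31*P + 150*Q) = e_{179}(P,Q)^(21*150-151*31).
det(M) mod 179 = 80; its inverse in (Z/179)^* is 47 (check: 80*47 mod 179 = 1).
Map (x,y)_Ed via u=(1+y)/(1-y), v=(1+y)/((1-y)x) to Montgomery A=11418713615263,B=32180872734701; then to (a',b')=(90953217108341,109440524360649).
Build f_{179,P'} and f_{179,Q'} via the 8-bit ladder of 179=10110011_2; evaluate at shifted divisors; quotient in F_{117185701907101^2}.
Result: e(P',Q') = 86167534968528 + 70318839801356*t.
Raise to 47: e(P,Q) = 77726641762050 + 38074029925217*t in mu_{179}.

77726641762050 + 38074029925217*t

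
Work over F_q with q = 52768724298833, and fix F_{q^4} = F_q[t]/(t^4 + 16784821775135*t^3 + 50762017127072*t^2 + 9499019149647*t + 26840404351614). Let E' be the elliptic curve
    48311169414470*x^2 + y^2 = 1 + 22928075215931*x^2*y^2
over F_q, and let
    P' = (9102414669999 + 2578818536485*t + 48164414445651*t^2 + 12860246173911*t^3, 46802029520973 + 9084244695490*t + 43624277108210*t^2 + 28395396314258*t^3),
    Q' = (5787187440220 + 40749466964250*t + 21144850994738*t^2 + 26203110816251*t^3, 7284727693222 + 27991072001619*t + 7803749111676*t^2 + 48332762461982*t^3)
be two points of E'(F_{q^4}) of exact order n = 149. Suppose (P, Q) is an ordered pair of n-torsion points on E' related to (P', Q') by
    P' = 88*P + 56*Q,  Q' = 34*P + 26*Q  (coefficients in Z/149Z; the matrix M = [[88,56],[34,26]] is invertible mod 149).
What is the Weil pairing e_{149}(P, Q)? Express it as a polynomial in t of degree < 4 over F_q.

26886620796744 + 37935673348701*t + 1891831735086*t^2 + 1370381267311*t^3

e_{149} is bilinear + alternating on E[149], so e_{149}(88*P + 56*Q, 34*P + 26*Q) = e_{149}(P,Q)^(88*26-56*34).
So e_{149}(P,Q) = e_{149}(P',Q')^{26}, since 86*26 = 1 mod 149.
Edwards->Montgomery: u=(1+y)/(1-y), v=u/x -> 26544738488902v^2=u^3+48905199852606u^2+u; then x_W=19537954624343u+20667994821539: y^2=x^3+33130284383610*x+25790903977166.
Double-and-add over 10010101: 8-1 doublings, 4-1 additions; each step l_{T,T}/v_{2T} or l_{T,P'}/v at Q'+S for random S.
Result: e(P',Q') = 33074676381097 + 49244078923220*t + 38234078899246*t^2 + 17515220948093*t^3.
Thus e_{149}(P,Q) = 26886620796744 + 37935673348701*t + 1891831735086*t^2 + 1370381267311*t^3.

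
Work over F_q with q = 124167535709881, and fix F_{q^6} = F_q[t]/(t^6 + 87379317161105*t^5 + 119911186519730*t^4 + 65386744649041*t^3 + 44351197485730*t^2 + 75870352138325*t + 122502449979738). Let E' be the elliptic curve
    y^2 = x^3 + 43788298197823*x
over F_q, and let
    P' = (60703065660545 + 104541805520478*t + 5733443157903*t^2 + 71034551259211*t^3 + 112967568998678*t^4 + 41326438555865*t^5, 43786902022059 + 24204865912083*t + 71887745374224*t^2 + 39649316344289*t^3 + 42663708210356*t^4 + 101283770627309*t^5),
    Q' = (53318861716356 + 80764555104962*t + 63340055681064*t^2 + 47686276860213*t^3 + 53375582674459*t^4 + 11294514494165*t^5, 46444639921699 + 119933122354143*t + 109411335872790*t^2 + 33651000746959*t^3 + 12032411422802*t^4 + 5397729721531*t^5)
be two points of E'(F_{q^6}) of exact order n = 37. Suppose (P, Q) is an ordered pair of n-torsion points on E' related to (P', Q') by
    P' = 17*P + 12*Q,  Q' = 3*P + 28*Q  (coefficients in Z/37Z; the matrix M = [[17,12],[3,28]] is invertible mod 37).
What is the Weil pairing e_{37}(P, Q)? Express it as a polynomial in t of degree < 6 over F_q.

e_{37} is bilinear + alternating on E[37], so e_{37}(17*P + 12*Q, 3*P + 28*Q) = e_{37}(P,Q)^(17*28-12*3).
Inverting 33 mod 37: 9. Thus e_{37}(P,Q) = e(P',Q')^{9}.
6-bit Miller (100101) on E'/F_{124167535709881} with a'=43788298197823, b'=0: accumulate tangent/chord ratios at Q'+S and P'+S'.
e_{37}(P',Q') = 18458168034303 + 93336754857442*t + 77377161990782*t^2 + 5977871756447*t^3 + 67287890561638*t^4 + 5824808441052*t^5.
(18458168034303 + 93336754857442*t + 77377161990782*t^2 + 5977871756447*t^3 + 67287890561638*t^4 + 5824808441052*t^5)^{9} mod (124167535709881,f) = 10547121020651 + 59628698978519*t + 48583770042854*t^2 + 539835155612*t^3 + 26711235541042*t^4 + 76137755492796*t^5.

10547121020651 + 59628698978519*t + 48583770042854*t^2 + 539835155612*t^3 + 26711235541042*t^4 + 76137755492796*t^5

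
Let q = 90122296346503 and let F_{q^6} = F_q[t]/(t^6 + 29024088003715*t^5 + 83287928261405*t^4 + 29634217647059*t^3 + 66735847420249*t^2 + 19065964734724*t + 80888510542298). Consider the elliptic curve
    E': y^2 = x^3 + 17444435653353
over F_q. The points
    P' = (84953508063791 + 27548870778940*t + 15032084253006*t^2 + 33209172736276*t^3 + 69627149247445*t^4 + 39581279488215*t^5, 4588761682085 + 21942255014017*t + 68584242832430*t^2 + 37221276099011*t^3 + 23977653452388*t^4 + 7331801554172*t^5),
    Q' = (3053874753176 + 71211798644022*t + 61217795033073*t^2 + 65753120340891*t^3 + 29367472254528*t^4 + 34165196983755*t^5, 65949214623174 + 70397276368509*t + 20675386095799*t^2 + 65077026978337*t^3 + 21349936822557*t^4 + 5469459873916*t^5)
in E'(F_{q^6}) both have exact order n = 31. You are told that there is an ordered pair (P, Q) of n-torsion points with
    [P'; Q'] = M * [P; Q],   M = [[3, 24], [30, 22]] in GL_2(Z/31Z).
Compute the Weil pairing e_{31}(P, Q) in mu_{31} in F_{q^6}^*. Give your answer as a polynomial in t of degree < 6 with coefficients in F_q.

e_{31}(aP+bQ,cP+dQ) = e_{31}(P,Q)^(ad-bc); with (a,b,c,d)=(3,24,30,22) this gives the det-31 law.
Inverting 28 mod 31: 10. Thus e_{31}(P,Q) = e(P',Q')^{10}.
Build f_{31,P'} and f_{31,Q'} via the 5-bit ladder of 31=11111_2; evaluate at shifted divisors; quotient in F_{90122296346503^6}.
The quotient is 88358580640468 + 53942335724438*t + 27384388241897*t^2 + 44703085835890*t^3 + 5298993164536*t^4 + 14288817353856*t^5.
e_{31}(P,Q) = (88358580640468 + 53942335724438*t + 27384388241897*t^2 + 44703085835890*t^3 + 5298993164536*t^4 + 14288817353856*t^5)^{10} = 61586431591538 + 80633259760106*t + 42502653813836*t^2 + 59598719866257*t^3 + 11526277837589*t^4 + 54503359410061*t^5.

61586431591538 + 80633259760106*t + 42502653813836*t^2 + 59598719866257*t^3 + 11526277837589*t^4 + 54503359410061*t^5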